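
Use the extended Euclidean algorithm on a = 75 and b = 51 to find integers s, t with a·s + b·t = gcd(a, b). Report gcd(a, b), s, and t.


Euclidean algorithm on (75, 51) — divide until remainder is 0:
  75 = 1 · 51 + 24
  51 = 2 · 24 + 3
  24 = 8 · 3 + 0
gcd(75, 51) = 3.
Track Bezout coefficients alongside the remainders: start with r₀ = 75 = a·1 + b·0 (s = 1, t = 0) and r₁ = 51 = a·0 + b·1 (s = 0, t = 1); each new remainder r_{k+1} = r_{k-1} − q_k·r_k inherits s_{k+1} = s_{k-1} − q_k·s_k, t_{k+1} = t_{k-1} − q_k·t_k, so r_k = a·s_k + b·t_k at every step:
  q = 1: r = 24, s = 1 − 1·0 = 1, t = 0 − 1·1 = -1  (check: 75·1 + 51·(-1) = 24)
  q = 2: r = 3, s = 0 − 2·1 = -2, t = 1 − 2·(-1) = 3  (check: 75·(-2) + 51·3 = 3)
The row with r = 3 (the gcd) gives the Bezout coefficients s = -2, t = 3.
Result: 75 · (-2) + 51 · (3) = 3.

gcd(75, 51) = 3; s = -2, t = 3 (check: 75·(-2) + 51·3 = 3).


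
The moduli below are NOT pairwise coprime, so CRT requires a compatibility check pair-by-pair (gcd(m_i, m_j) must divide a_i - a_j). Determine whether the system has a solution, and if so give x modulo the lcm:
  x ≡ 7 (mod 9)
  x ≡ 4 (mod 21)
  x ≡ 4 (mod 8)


Moduli 9, 21, 8 are not pairwise coprime, so CRT works modulo lcm(m_i) when all pairwise compatibility conditions hold.
Pairwise compatibility: gcd(m_i, m_j) must divide a_i - a_j for every pair.
Merge one congruence at a time:
  Start: x ≡ 7 (mod 9).
  Combine with x ≡ 4 (mod 21): gcd(9, 21) = 3; 4 - 7 = -3, which IS divisible by 3, so compatible.
    Write x = 7 + 9·t and substitute into x ≡ 4 (mod 21): 9·t ≡ 4 − 7 = -3 (mod 21).
    Divide the congruence (and modulus) by g = 3: 3·t ≡ -1 (mod 7).
    Reduce coefficients mod 7: 3·t ≡ 6 (mod 7).
    The inverse of 3 mod 7 is 5 (since 3·5 = 15 = 2·7 + 1), so t ≡ 5·6 = 30 ≡ 2 (mod 7).
    Then x = 7 + 9·2 = 25, valid modulo lcm(9, 21) = 63: x ≡ 25 (mod 63).
  Combine with x ≡ 4 (mod 8): gcd(63, 8) = 1; 4 - 25 = -21, which IS divisible by 1, so compatible.
    Write x = 25 + 63·t and substitute into x ≡ 4 (mod 8): 63·t ≡ 4 − 25 = -21 (mod 8).
    Reduce coefficients mod 8: 7·t ≡ 3 (mod 8).
    The inverse of 7 mod 8 is 7 (since 7·7 = 49 = 6·8 + 1), so t ≡ 7·3 = 21 ≡ 5 (mod 8).
    Then x = 25 + 63·5 = 340, valid modulo lcm(63, 8) = 504: x ≡ 340 (mod 504).
Verify: 340 mod 9 = 7, 340 mod 21 = 4, 340 mod 8 = 4.

x ≡ 340 (mod 504).


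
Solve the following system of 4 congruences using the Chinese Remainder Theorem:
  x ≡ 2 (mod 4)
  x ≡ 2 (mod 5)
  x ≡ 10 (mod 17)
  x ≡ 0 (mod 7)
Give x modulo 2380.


Product of moduli M = 4 · 5 · 17 · 7 = 2380.
Merge one congruence at a time:
  Start: x ≡ 2 (mod 4).
  Combine with x ≡ 2 (mod 5); new modulus lcm = 20.
    Write x = 2 + 4·t and substitute into x ≡ 2 (mod 5): 4·t ≡ 2 − 2 = 0 (mod 5).
    The inverse of 4 mod 5 is 4 (since 4·4 = 16 = 3·5 + 1), so t ≡ 4·0 = 0 ≡ 0 (mod 5).
    Then x = 2 + 4·0 = 2, valid modulo lcm(4, 5) = 20: x ≡ 2 (mod 20).
  Combine with x ≡ 10 (mod 17); new modulus lcm = 340.
    Write x = 2 + 20·t and substitute into x ≡ 10 (mod 17): 20·t ≡ 10 − 2 = 8 (mod 17).
    Reduce coefficients mod 17: 3·t ≡ 8 (mod 17).
    The inverse of 3 mod 17 is 6 (since 3·6 = 18 = 1·17 + 1), so t ≡ 6·8 = 48 ≡ 14 (mod 17).
    Then x = 2 + 20·14 = 282, valid modulo lcm(20, 17) = 340: x ≡ 282 (mod 340).
  Combine with x ≡ 0 (mod 7); new modulus lcm = 2380.
    Write x = 282 + 340·t and substitute into x ≡ 0 (mod 7): 340·t ≡ 0 − 282 = -282 (mod 7).
    Reduce coefficients mod 7: 4·t ≡ 5 (mod 7).
    The inverse of 4 mod 7 is 2 (since 4·2 = 8 = 1·7 + 1), so t ≡ 2·5 = 10 ≡ 3 (mod 7).
    Then x = 282 + 340·3 = 1302, valid modulo lcm(340, 7) = 2380: x ≡ 1302 (mod 2380).
Verify against each original: 1302 mod 4 = 2, 1302 mod 5 = 2, 1302 mod 17 = 10, 1302 mod 7 = 0.

x ≡ 1302 (mod 2380).


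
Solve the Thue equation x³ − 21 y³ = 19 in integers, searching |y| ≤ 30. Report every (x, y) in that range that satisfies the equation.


The equation is x³ - 21y³ = 19. For fixed y, x³ = 21·y³ + 19, so a solution requires the RHS to be a perfect cube.
Strategy: iterate y from -30 to 30, compute RHS = 21·y³ + 19, and check whether it is a (positive or negative) perfect cube.
Check small values of y:
  y = 0: RHS = 19 is not a perfect cube.
  y = 1: RHS = 40 is not a perfect cube.
  y = -1: RHS = -2 is not a perfect cube.
  y = 2: RHS = 187 is not a perfect cube.
  y = -2: RHS = -149 is not a perfect cube.
  y = 3: RHS = 586 is not a perfect cube.
  y = -3: RHS = -548 is not a perfect cube.
Continuing the search up to |y| = 30 finds no solutions either.
No (x, y) in the scanned range satisfies the equation.

No integer solutions with |y| ≤ 30.


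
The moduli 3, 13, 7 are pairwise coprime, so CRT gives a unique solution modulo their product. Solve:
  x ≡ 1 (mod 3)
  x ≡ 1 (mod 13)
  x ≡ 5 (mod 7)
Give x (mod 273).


Moduli 3, 13, 7 are pairwise coprime; by CRT there is a unique solution modulo M = 3 · 13 · 7 = 273.
Solve pairwise, accumulating the modulus:
  Start with x ≡ 1 (mod 3).
  Combine with x ≡ 1 (mod 13): since gcd(3, 13) = 1, we get a unique residue mod 39.
    Write x = 1 + 3·t and substitute into x ≡ 1 (mod 13): 3·t ≡ 1 − 1 = 0 (mod 13).
    The inverse of 3 mod 13 is 9 (since 3·9 = 27 = 2·13 + 1), so t ≡ 9·0 = 0 ≡ 0 (mod 13).
    Then x = 1 + 3·0 = 1, valid modulo lcm(3, 13) = 39: x ≡ 1 (mod 39).
  Combine with x ≡ 5 (mod 7): since gcd(39, 7) = 1, we get a unique residue mod 273.
    Write x = 1 + 39·t and substitute into x ≡ 5 (mod 7): 39·t ≡ 5 − 1 = 4 (mod 7).
    Reduce coefficients mod 7: 4·t ≡ 4 (mod 7).
    The inverse of 4 mod 7 is 2 (since 4·2 = 8 = 1·7 + 1), so t ≡ 2·4 = 8 ≡ 1 (mod 7).
    Then x = 1 + 39·1 = 40, valid modulo lcm(39, 7) = 273: x ≡ 40 (mod 273).
Verify: 40 mod 3 = 1 ✓, 40 mod 13 = 1 ✓, 40 mod 7 = 5 ✓.

x ≡ 40 (mod 273).


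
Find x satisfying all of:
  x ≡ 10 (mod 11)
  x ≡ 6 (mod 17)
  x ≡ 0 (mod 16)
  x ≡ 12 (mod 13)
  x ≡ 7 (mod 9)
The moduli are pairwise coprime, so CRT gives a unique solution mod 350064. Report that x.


Product of moduli M = 11 · 17 · 16 · 13 · 9 = 350064.
Merge one congruence at a time:
  Start: x ≡ 10 (mod 11).
  Combine with x ≡ 6 (mod 17); new modulus lcm = 187.
    Write x = 10 + 11·t and substitute into x ≡ 6 (mod 17): 11·t ≡ 6 − 10 = -4 (mod 17).
    Reduce coefficients mod 17: 11·t ≡ 13 (mod 17).
    The inverse of 11 mod 17 is 14 (since 11·14 = 154 = 9·17 + 1), so t ≡ 14·13 = 182 ≡ 12 (mod 17).
    Then x = 10 + 11·12 = 142, valid modulo lcm(11, 17) = 187: x ≡ 142 (mod 187).
  Combine with x ≡ 0 (mod 16); new modulus lcm = 2992.
    Write x = 142 + 187·t and substitute into x ≡ 0 (mod 16): 187·t ≡ 0 − 142 = -142 (mod 16).
    Reduce coefficients mod 16: 11·t ≡ 2 (mod 16).
    The inverse of 11 mod 16 is 3 (since 11·3 = 33 = 2·16 + 1), so t ≡ 3·2 = 6 ≡ 6 (mod 16).
    Then x = 142 + 187·6 = 1264, valid modulo lcm(187, 16) = 2992: x ≡ 1264 (mod 2992).
  Combine with x ≡ 12 (mod 13); new modulus lcm = 38896.
    Write x = 1264 + 2992·t and substitute into x ≡ 12 (mod 13): 2992·t ≡ 12 − 1264 = -1252 (mod 13).
    Reduce coefficients mod 13: 2·t ≡ 9 (mod 13).
    The inverse of 2 mod 13 is 7 (since 2·7 = 14 = 1·13 + 1), so t ≡ 7·9 = 63 ≡ 11 (mod 13).
    Then x = 1264 + 2992·11 = 34176, valid modulo lcm(2992, 13) = 38896: x ≡ 34176 (mod 38896).
  Combine with x ≡ 7 (mod 9); new modulus lcm = 350064.
    Write x = 34176 + 38896·t and substitute into x ≡ 7 (mod 9): 38896·t ≡ 7 − 34176 = -34169 (mod 9).
    Reduce coefficients mod 9: 7·t ≡ 4 (mod 9).
    The inverse of 7 mod 9 is 4 (since 7·4 = 28 = 3·9 + 1), so t ≡ 4·4 = 16 ≡ 7 (mod 9).
    Then x = 34176 + 38896·7 = 306448, valid modulo lcm(38896, 9) = 350064: x ≡ 306448 (mod 350064).
Verify against each original: 306448 mod 11 = 10, 306448 mod 17 = 6, 306448 mod 16 = 0, 306448 mod 13 = 12, 306448 mod 9 = 7.

x ≡ 306448 (mod 350064).


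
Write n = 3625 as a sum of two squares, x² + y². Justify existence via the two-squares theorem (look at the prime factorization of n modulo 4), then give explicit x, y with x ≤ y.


Step 1: Factor n = 3625 = 5^3 · 29.
Step 2: Check the mod-4 condition on each prime factor: 5 ≡ 1 (mod 4), exponent 3; 29 ≡ 1 (mod 4), exponent 1.
All primes ≡ 3 (mod 4) appear to even exponent (or don't appear), so by the two-squares theorem n IS expressible as a sum of two squares.
Step 3: Build a representation. Group n = k² · m with k = 5 and m = 5 · 29 = 145 (a product of primes ≡ 1 (mod 4)); a representation of m scales to one of n via (k·x)² + (k·y)² = k²(x² + y²). Each prime p ≡ 1 (mod 4) is itself a sum of two squares; find a² by testing p − a² for a perfect square:
  5: 5 − 1² = 4 = 2² ⇒ 5 = 1² + 2².
  29: 29 − 1² = 28, 29 − 2² = 25 = 5² ⇒ 29 = 2² + 5².
  Combine using the Brahmagupta–Fibonacci identity (a² + b²)(c² + d²) = (ac − bd)² + (ad + bc)² = (ac + bd)² + (ad − bc)²:
  5 · 29 = 145: from (1² + 2²)(2² + 5²), take (1·2 − 2·5, 1·5 + 2·2) = (2 − 10, 5 + 4) = (-8, 9); dropping signs (only squares matter) gives (8, 9); check 8² + 9² = 64 + 81 = 145 ✓.
  Scale by k = 5: (5·8, 5·9) = (40, 45).
Step 4: Order so x ≤ y and verify: 40² + 45² = 1600 + 2025 = 3625 = n. ✓

n = 3625 = 40² + 45² (one valid representation with x ≤ y).


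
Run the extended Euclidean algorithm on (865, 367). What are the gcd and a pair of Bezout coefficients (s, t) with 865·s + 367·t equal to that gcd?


Euclidean algorithm on (865, 367) — divide until remainder is 0:
  865 = 2 · 367 + 131
  367 = 2 · 131 + 105
  131 = 1 · 105 + 26
  105 = 4 · 26 + 1
  26 = 26 · 1 + 0
gcd(865, 367) = 1.
Track Bezout coefficients alongside the remainders: start with r₀ = 865 = a·1 + b·0 (s = 1, t = 0) and r₁ = 367 = a·0 + b·1 (s = 0, t = 1); each new remainder r_{k+1} = r_{k-1} − q_k·r_k inherits s_{k+1} = s_{k-1} − q_k·s_k, t_{k+1} = t_{k-1} − q_k·t_k, so r_k = a·s_k + b·t_k at every step:
  q = 2: r = 131, s = 1 − 2·0 = 1, t = 0 − 2·1 = -2  (check: 865·1 + 367·(-2) = 131)
  q = 2: r = 105, s = 0 − 2·1 = -2, t = 1 − 2·(-2) = 5  (check: 865·(-2) + 367·5 = 105)
  q = 1: r = 26, s = 1 − 1·(-2) = 3, t = -2 − 1·5 = -7  (check: 865·3 + 367·(-7) = 26)
  q = 4: r = 1, s = -2 − 4·3 = -14, t = 5 − 4·(-7) = 33  (check: 865·(-14) + 367·33 = 1)
The row with r = 1 (the gcd) gives the Bezout coefficients s = -14, t = 33.
Result: 865 · (-14) + 367 · (33) = 1.

gcd(865, 367) = 1; s = -14, t = 33 (check: 865·(-14) + 367·33 = 1).


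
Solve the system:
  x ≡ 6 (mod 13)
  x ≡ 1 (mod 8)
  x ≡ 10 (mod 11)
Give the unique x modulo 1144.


Moduli 13, 8, 11 are pairwise coprime; by CRT there is a unique solution modulo M = 13 · 8 · 11 = 1144.
Solve pairwise, accumulating the modulus:
  Start with x ≡ 6 (mod 13).
  Combine with x ≡ 1 (mod 8): since gcd(13, 8) = 1, we get a unique residue mod 104.
    Write x = 6 + 13·t and substitute into x ≡ 1 (mod 8): 13·t ≡ 1 − 6 = -5 (mod 8).
    Reduce coefficients mod 8: 5·t ≡ 3 (mod 8).
    The inverse of 5 mod 8 is 5 (since 5·5 = 25 = 3·8 + 1), so t ≡ 5·3 = 15 ≡ 7 (mod 8).
    Then x = 6 + 13·7 = 97, valid modulo lcm(13, 8) = 104: x ≡ 97 (mod 104).
  Combine with x ≡ 10 (mod 11): since gcd(104, 11) = 1, we get a unique residue mod 1144.
    Write x = 97 + 104·t and substitute into x ≡ 10 (mod 11): 104·t ≡ 10 − 97 = -87 (mod 11).
    Reduce coefficients mod 11: 5·t ≡ 1 (mod 11).
    The inverse of 5 mod 11 is 9 (since 5·9 = 45 = 4·11 + 1), so t ≡ 9·1 = 9 ≡ 9 (mod 11).
    Then x = 97 + 104·9 = 1033, valid modulo lcm(104, 11) = 1144: x ≡ 1033 (mod 1144).
Verify: 1033 mod 13 = 6 ✓, 1033 mod 8 = 1 ✓, 1033 mod 11 = 10 ✓.

x ≡ 1033 (mod 1144).


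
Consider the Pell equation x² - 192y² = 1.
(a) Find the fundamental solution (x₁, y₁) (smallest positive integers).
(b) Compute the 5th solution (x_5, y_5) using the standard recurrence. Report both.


Step 1: Find the fundamental solution (x₁, y₁) of x² - 192y² = 1.
  Expand √192 as a continued fraction. a₀ = ⌊√192⌋ = 13; iterate m_{k+1} = d_k·a_k − m_k, d_{k+1} = (192 − m_{k+1}²)/d_k, a_{k+1} = ⌊(a₀ + m_{k+1})/d_{k+1}⌋ (starting m₀ = 0, d₀ = 1), with convergents p_k = a_k·p_{k-1} + p_{k-2}, q_k = a_k·q_{k-1} + q_{k-2} (p₋₁ = 1, q₋₁ = 0):
  k = 0: a₀ = 13; p₀/q₀ = 13/1; p₀² − 192·q₀² = 169 − 192 = -23.
  k = 1: m = 13, d = 23, a = ⌊(13 + 13)/23⌋ = 1; p/q = (1·13 + 1)/(1·1 + 0) = 14/1; p² − 192·q² = 196 − 192 = 4.
  k = 2: m = 10, d = 4, a = ⌊(13 + 10)/4⌋ = 5; p/q = (5·14 + 13)/(5·1 + 1) = 83/6; p² − 192·q² = 6889 − 6912 = -23.
  k = 3: m = 10, d = 23, a = ⌊(13 + 10)/23⌋ = 1; p/q = (1·83 + 14)/(1·6 + 1) = 97/7; p² − 192·q² = 9409 − 9408 = 1.
  The first convergent with p² − 192·q² = 1 gives the fundamental solution (x₁, y₁) = (97, 7).
Step 2: Apply the recurrence (x_{n+1}, y_{n+1}) = (x₁x_n + 192y₁y_n, x₁y_n + y₁x_n) repeatedly.
  From (x_1, y_1) = (97, 7): x_2 = 97·97 + 192·7·7 = 18817; y_2 = 97·7 + 7·97 = 1358.
  From (x_2, y_2) = (18817, 1358): x_3 = 97·18817 + 192·7·1358 = 3650401; y_3 = 97·1358 + 7·18817 = 263445.
  From (x_3, y_3) = (3650401, 263445): x_4 = 97·3650401 + 192·7·263445 = 708158977; y_4 = 97·263445 + 7·3650401 = 51106972.
  From (x_4, y_4) = (708158977, 51106972): x_5 = 97·708158977 + 192·7·51106972 = 137379191137; y_5 = 97·51106972 + 7·708158977 = 9914489123.
Step 3: Verify x_5² - 192·y_5² = 18873042157456379352769 - 18873042157456379352768 = 1 (should be 1). ✓

(x_1, y_1) = (97, 7); (x_5, y_5) = (137379191137, 9914489123).


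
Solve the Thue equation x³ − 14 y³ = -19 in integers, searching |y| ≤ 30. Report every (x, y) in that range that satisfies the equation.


The equation is x³ - 14y³ = -19. For fixed y, x³ = 14·y³ − 19, so a solution requires the RHS to be a perfect cube.
Strategy: iterate y from -30 to 30, compute RHS = 14·y³ − 19, and check whether it is a (positive or negative) perfect cube.
Check small values of y:
  y = 0: RHS = -19 is not a perfect cube.
  y = 1: RHS = -5 is not a perfect cube.
  y = -1: RHS = -33 is not a perfect cube.
  y = 2: RHS = 93 is not a perfect cube.
  y = -2: RHS = -131 is not a perfect cube.
  y = 3: RHS = 359 is not a perfect cube.
  y = -3: RHS = -397 is not a perfect cube.
Continuing the search up to |y| = 30 finds no solutions either.
No (x, y) in the scanned range satisfies the equation.

No integer solutions with |y| ≤ 30.


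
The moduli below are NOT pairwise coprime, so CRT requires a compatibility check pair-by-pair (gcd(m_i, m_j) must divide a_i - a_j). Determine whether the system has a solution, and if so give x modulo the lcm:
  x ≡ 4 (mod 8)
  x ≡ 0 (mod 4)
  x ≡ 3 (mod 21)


Moduli 8, 4, 21 are not pairwise coprime, so CRT works modulo lcm(m_i) when all pairwise compatibility conditions hold.
Pairwise compatibility: gcd(m_i, m_j) must divide a_i - a_j for every pair.
Merge one congruence at a time:
  Start: x ≡ 4 (mod 8).
  Combine with x ≡ 0 (mod 4): gcd(8, 4) = 4; 0 - 4 = -4, which IS divisible by 4, so compatible.
    Write x = 4 + 8·t and substitute into x ≡ 0 (mod 4): 8·t ≡ 0 − 4 = -4 (mod 4).
    Divide the congruence (and modulus) by g = 4: 2·t ≡ -1 (mod 1).
    Modulo 1 every t works; take t = 0.
    Then x = 4 + 8·0 = 4, valid modulo lcm(8, 4) = 8: x ≡ 4 (mod 8).
  Combine with x ≡ 3 (mod 21): gcd(8, 21) = 1; 3 - 4 = -1, which IS divisible by 1, so compatible.
    Write x = 4 + 8·t and substitute into x ≡ 3 (mod 21): 8·t ≡ 3 − 4 = -1 (mod 21).
    Reduce coefficients mod 21: 8·t ≡ 20 (mod 21).
    The inverse of 8 mod 21 is 8 (since 8·8 = 64 = 3·21 + 1), so t ≡ 8·20 = 160 ≡ 13 (mod 21).
    Then x = 4 + 8·13 = 108, valid modulo lcm(8, 21) = 168: x ≡ 108 (mod 168).
Verify: 108 mod 8 = 4, 108 mod 4 = 0, 108 mod 21 = 3.

x ≡ 108 (mod 168).


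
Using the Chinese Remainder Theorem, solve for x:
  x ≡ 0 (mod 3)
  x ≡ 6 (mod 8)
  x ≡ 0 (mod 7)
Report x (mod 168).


Moduli 3, 8, 7 are pairwise coprime; by CRT there is a unique solution modulo M = 3 · 8 · 7 = 168.
Solve pairwise, accumulating the modulus:
  Start with x ≡ 0 (mod 3).
  Combine with x ≡ 6 (mod 8): since gcd(3, 8) = 1, we get a unique residue mod 24.
    Write x = 0 + 3·t and substitute into x ≡ 6 (mod 8): 3·t ≡ 6 − 0 = 6 (mod 8).
    The inverse of 3 mod 8 is 3 (since 3·3 = 9 = 1·8 + 1), so t ≡ 3·6 = 18 ≡ 2 (mod 8).
    Then x = 0 + 3·2 = 6, valid modulo lcm(3, 8) = 24: x ≡ 6 (mod 24).
  Combine with x ≡ 0 (mod 7): since gcd(24, 7) = 1, we get a unique residue mod 168.
    Write x = 6 + 24·t and substitute into x ≡ 0 (mod 7): 24·t ≡ 0 − 6 = -6 (mod 7).
    Reduce coefficients mod 7: 3·t ≡ 1 (mod 7).
    The inverse of 3 mod 7 is 5 (since 3·5 = 15 = 2·7 + 1), so t ≡ 5·1 = 5 ≡ 5 (mod 7).
    Then x = 6 + 24·5 = 126, valid modulo lcm(24, 7) = 168: x ≡ 126 (mod 168).
Verify: 126 mod 3 = 0 ✓, 126 mod 8 = 6 ✓, 126 mod 7 = 0 ✓.

x ≡ 126 (mod 168).


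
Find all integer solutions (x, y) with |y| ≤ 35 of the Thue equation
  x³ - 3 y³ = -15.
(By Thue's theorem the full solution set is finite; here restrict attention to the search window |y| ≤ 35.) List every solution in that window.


The equation is x³ - 3y³ = -15. For fixed y, x³ = 3·y³ − 15, so a solution requires the RHS to be a perfect cube.
Strategy: iterate y from -35 to 35, compute RHS = 3·y³ − 15, and check whether it is a (positive or negative) perfect cube.
Check small values of y:
  y = 0: RHS = -15 is not a perfect cube.
  y = 1: RHS = -12 is not a perfect cube.
  y = -1: RHS = -18 is not a perfect cube.
  y = 2: RHS = 9 is not a perfect cube.
  y = -2: RHS = -39 is not a perfect cube.
  y = 3: RHS = 66 is not a perfect cube.
  y = -3: RHS = -96 is not a perfect cube.
Continuing the search up to |y| = 35 finds no solutions either.
No (x, y) in the scanned range satisfies the equation.

No integer solutions with |y| ≤ 35.


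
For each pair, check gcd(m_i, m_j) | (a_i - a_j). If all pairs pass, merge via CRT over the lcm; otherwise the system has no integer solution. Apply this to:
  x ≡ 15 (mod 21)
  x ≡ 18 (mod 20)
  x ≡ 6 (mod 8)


Moduli 21, 20, 8 are not pairwise coprime, so CRT works modulo lcm(m_i) when all pairwise compatibility conditions hold.
Pairwise compatibility: gcd(m_i, m_j) must divide a_i - a_j for every pair.
Merge one congruence at a time:
  Start: x ≡ 15 (mod 21).
  Combine with x ≡ 18 (mod 20): gcd(21, 20) = 1; 18 - 15 = 3, which IS divisible by 1, so compatible.
    Write x = 15 + 21·t and substitute into x ≡ 18 (mod 20): 21·t ≡ 18 − 15 = 3 (mod 20).
    Reduce coefficients mod 20: 1·t ≡ 3 (mod 20).
    So t ≡ 3 (mod 20).
    Then x = 15 + 21·3 = 78, valid modulo lcm(21, 20) = 420: x ≡ 78 (mod 420).
  Combine with x ≡ 6 (mod 8): gcd(420, 8) = 4; 6 - 78 = -72, which IS divisible by 4, so compatible.
    Write x = 78 + 420·t and substitute into x ≡ 6 (mod 8): 420·t ≡ 6 − 78 = -72 (mod 8).
    Divide the congruence (and modulus) by g = 4: 105·t ≡ -18 (mod 2).
    Reduce coefficients mod 2: 1·t ≡ 0 (mod 2).
    So t ≡ 0 (mod 2).
    Then x = 78 + 420·0 = 78, valid modulo lcm(420, 8) = 840: x ≡ 78 (mod 840).
Verify: 78 mod 21 = 15, 78 mod 20 = 18, 78 mod 8 = 6.

x ≡ 78 (mod 840).


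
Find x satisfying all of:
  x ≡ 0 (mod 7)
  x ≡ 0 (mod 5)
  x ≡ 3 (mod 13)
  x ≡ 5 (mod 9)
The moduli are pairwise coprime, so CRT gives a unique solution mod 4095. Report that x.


Product of moduli M = 7 · 5 · 13 · 9 = 4095.
Merge one congruence at a time:
  Start: x ≡ 0 (mod 7).
  Combine with x ≡ 0 (mod 5); new modulus lcm = 35.
    Write x = 0 + 7·t and substitute into x ≡ 0 (mod 5): 7·t ≡ 0 − 0 = 0 (mod 5).
    Reduce coefficients mod 5: 2·t ≡ 0 (mod 5).
    The inverse of 2 mod 5 is 3 (since 2·3 = 6 = 1·5 + 1), so t ≡ 3·0 = 0 ≡ 0 (mod 5).
    Then x = 0 + 7·0 = 0, valid modulo lcm(7, 5) = 35: x ≡ 0 (mod 35).
  Combine with x ≡ 3 (mod 13); new modulus lcm = 455.
    Write x = 0 + 35·t and substitute into x ≡ 3 (mod 13): 35·t ≡ 3 − 0 = 3 (mod 13).
    Reduce coefficients mod 13: 9·t ≡ 3 (mod 13).
    The inverse of 9 mod 13 is 3 (since 9·3 = 27 = 2·13 + 1), so t ≡ 3·3 = 9 ≡ 9 (mod 13).
    Then x = 0 + 35·9 = 315, valid modulo lcm(35, 13) = 455: x ≡ 315 (mod 455).
  Combine with x ≡ 5 (mod 9); new modulus lcm = 4095.
    Write x = 315 + 455·t and substitute into x ≡ 5 (mod 9): 455·t ≡ 5 − 315 = -310 (mod 9).
    Reduce coefficients mod 9: 5·t ≡ 5 (mod 9).
    The inverse of 5 mod 9 is 2 (since 5·2 = 10 = 1·9 + 1), so t ≡ 2·5 = 10 ≡ 1 (mod 9).
    Then x = 315 + 455·1 = 770, valid modulo lcm(455, 9) = 4095: x ≡ 770 (mod 4095).
Verify against each original: 770 mod 7 = 0, 770 mod 5 = 0, 770 mod 13 = 3, 770 mod 9 = 5.

x ≡ 770 (mod 4095).


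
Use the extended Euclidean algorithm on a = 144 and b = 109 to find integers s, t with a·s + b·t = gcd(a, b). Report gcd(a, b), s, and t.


Euclidean algorithm on (144, 109) — divide until remainder is 0:
  144 = 1 · 109 + 35
  109 = 3 · 35 + 4
  35 = 8 · 4 + 3
  4 = 1 · 3 + 1
  3 = 3 · 1 + 0
gcd(144, 109) = 1.
Track Bezout coefficients alongside the remainders: start with r₀ = 144 = a·1 + b·0 (s = 1, t = 0) and r₁ = 109 = a·0 + b·1 (s = 0, t = 1); each new remainder r_{k+1} = r_{k-1} − q_k·r_k inherits s_{k+1} = s_{k-1} − q_k·s_k, t_{k+1} = t_{k-1} − q_k·t_k, so r_k = a·s_k + b·t_k at every step:
  q = 1: r = 35, s = 1 − 1·0 = 1, t = 0 − 1·1 = -1  (check: 144·1 + 109·(-1) = 35)
  q = 3: r = 4, s = 0 − 3·1 = -3, t = 1 − 3·(-1) = 4  (check: 144·(-3) + 109·4 = 4)
  q = 8: r = 3, s = 1 − 8·(-3) = 25, t = -1 − 8·4 = -33  (check: 144·25 + 109·(-33) = 3)
  q = 1: r = 1, s = -3 − 1·25 = -28, t = 4 − 1·(-33) = 37  (check: 144·(-28) + 109·37 = 1)
The row with r = 1 (the gcd) gives the Bezout coefficients s = -28, t = 37.
Result: 144 · (-28) + 109 · (37) = 1.

gcd(144, 109) = 1; s = -28, t = 37 (check: 144·(-28) + 109·37 = 1).


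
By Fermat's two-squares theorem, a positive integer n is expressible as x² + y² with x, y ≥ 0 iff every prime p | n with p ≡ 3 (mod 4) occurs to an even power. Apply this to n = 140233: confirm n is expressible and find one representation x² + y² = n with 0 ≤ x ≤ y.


Step 1: Factor n = 140233 = 17 · 73 · 113.
Step 2: Check the mod-4 condition on each prime factor: 17 ≡ 1 (mod 4), exponent 1; 73 ≡ 1 (mod 4), exponent 1; 113 ≡ 1 (mod 4), exponent 1.
All primes ≡ 3 (mod 4) appear to even exponent (or don't appear), so by the two-squares theorem n IS expressible as a sum of two squares.
Step 3: Build a representation. Here n = 17 · 73 · 113 is a product of primes ≡ 1 (mod 4). Each prime p ≡ 1 (mod 4) is itself a sum of two squares; find a² by testing p − a² for a perfect square:
  17: 17 − 1² = 16 = 4² ⇒ 17 = 1² + 4².
  73: 73 − 1² = 72, 73 − 2² = 69, 73 − 3² = 64 = 8² ⇒ 73 = 3² + 8².
  113: 113 − 1² = 112, 113 − 2² = 109, 113 − 3² = 104, 113 − 4² = 97, 113 − 5² = 88, 113 − 6² = 77, 113 − 7² = 64 = 8² ⇒ 113 = 7² + 8².
  Combine using the Brahmagupta–Fibonacci identity (a² + b²)(c² + d²) = (ac − bd)² + (ad + bc)² = (ac + bd)² + (ad − bc)²:
  17 · 73 = 1241: from (1² + 4²)(3² + 8²), take (1·3 − 4·8, 1·8 + 4·3) = (3 − 32, 8 + 12) = (-29, 20); dropping signs (only squares matter) gives (29, 20); check 29² + 20² = 841 + 400 = 1241 ✓.
  1241 · 113 = 140233: from (29² + 20²)(7² + 8²), take (29·7 − 20·8, 29·8 + 20·7) = (203 − 160, 232 + 140) = (43, 372); check 43² + 372² = 1849 + 138384 = 140233 ✓.
Step 4: Order so x ≤ y and verify: 43² + 372² = 1849 + 138384 = 140233 = n. ✓

n = 140233 = 43² + 372² (one valid representation with x ≤ y).


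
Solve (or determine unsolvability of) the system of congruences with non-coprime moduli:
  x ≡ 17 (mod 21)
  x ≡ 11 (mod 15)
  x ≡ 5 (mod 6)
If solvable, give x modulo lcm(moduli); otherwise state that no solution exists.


Moduli 21, 15, 6 are not pairwise coprime, so CRT works modulo lcm(m_i) when all pairwise compatibility conditions hold.
Pairwise compatibility: gcd(m_i, m_j) must divide a_i - a_j for every pair.
Merge one congruence at a time:
  Start: x ≡ 17 (mod 21).
  Combine with x ≡ 11 (mod 15): gcd(21, 15) = 3; 11 - 17 = -6, which IS divisible by 3, so compatible.
    Write x = 17 + 21·t and substitute into x ≡ 11 (mod 15): 21·t ≡ 11 − 17 = -6 (mod 15).
    Divide the congruence (and modulus) by g = 3: 7·t ≡ -2 (mod 5).
    Reduce coefficients mod 5: 2·t ≡ 3 (mod 5).
    The inverse of 2 mod 5 is 3 (since 2·3 = 6 = 1·5 + 1), so t ≡ 3·3 = 9 ≡ 4 (mod 5).
    Then x = 17 + 21·4 = 101, valid modulo lcm(21, 15) = 105: x ≡ 101 (mod 105).
  Combine with x ≡ 5 (mod 6): gcd(105, 6) = 3; 5 - 101 = -96, which IS divisible by 3, so compatible.
    Write x = 101 + 105·t and substitute into x ≡ 5 (mod 6): 105·t ≡ 5 − 101 = -96 (mod 6).
    Divide the congruence (and modulus) by g = 3: 35·t ≡ -32 (mod 2).
    Reduce coefficients mod 2: 1·t ≡ 0 (mod 2).
    So t ≡ 0 (mod 2).
    Then x = 101 + 105·0 = 101, valid modulo lcm(105, 6) = 210: x ≡ 101 (mod 210).
Verify: 101 mod 21 = 17, 101 mod 15 = 11, 101 mod 6 = 5.

x ≡ 101 (mod 210).


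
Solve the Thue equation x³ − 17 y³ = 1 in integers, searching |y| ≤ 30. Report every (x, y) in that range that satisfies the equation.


The equation is x³ - 17y³ = 1. For fixed y, x³ = 17·y³ + 1, so a solution requires the RHS to be a perfect cube.
Strategy: iterate y from -30 to 30, compute RHS = 17·y³ + 1, and check whether it is a (positive or negative) perfect cube.
Check small values of y:
  y = 0: RHS = 1 = (1)³ ⇒ x = 1 works.
  y = 1: RHS = 18 is not a perfect cube.
  y = -1: RHS = -16 is not a perfect cube.
  y = 2: RHS = 137 is not a perfect cube.
  y = -2: RHS = -135 is not a perfect cube.
  y = 3: RHS = 460 is not a perfect cube.
  y = -3: RHS = -458 is not a perfect cube.
Continuing, at y = 7: RHS = 5832 = (18)³ ⇒ x = 18 works.
Searching the remaining y in |y| ≤ 30 finds no further solutions.
Collected solutions: (1, 0), (18, 7).

Solutions (with |y| ≤ 30): (1, 0), (18, 7).


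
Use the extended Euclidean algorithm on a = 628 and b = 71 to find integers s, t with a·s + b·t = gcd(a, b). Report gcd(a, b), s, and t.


Euclidean algorithm on (628, 71) — divide until remainder is 0:
  628 = 8 · 71 + 60
  71 = 1 · 60 + 11
  60 = 5 · 11 + 5
  11 = 2 · 5 + 1
  5 = 5 · 1 + 0
gcd(628, 71) = 1.
Track Bezout coefficients alongside the remainders: start with r₀ = 628 = a·1 + b·0 (s = 1, t = 0) and r₁ = 71 = a·0 + b·1 (s = 0, t = 1); each new remainder r_{k+1} = r_{k-1} − q_k·r_k inherits s_{k+1} = s_{k-1} − q_k·s_k, t_{k+1} = t_{k-1} − q_k·t_k, so r_k = a·s_k + b·t_k at every step:
  q = 8: r = 60, s = 1 − 8·0 = 1, t = 0 − 8·1 = -8  (check: 628·1 + 71·(-8) = 60)
  q = 1: r = 11, s = 0 − 1·1 = -1, t = 1 − 1·(-8) = 9  (check: 628·(-1) + 71·9 = 11)
  q = 5: r = 5, s = 1 − 5·(-1) = 6, t = -8 − 5·9 = -53  (check: 628·6 + 71·(-53) = 5)
  q = 2: r = 1, s = -1 − 2·6 = -13, t = 9 − 2·(-53) = 115  (check: 628·(-13) + 71·115 = 1)
The row with r = 1 (the gcd) gives the Bezout coefficients s = -13, t = 115.
Result: 628 · (-13) + 71 · (115) = 1.

gcd(628, 71) = 1; s = -13, t = 115 (check: 628·(-13) + 71·115 = 1).


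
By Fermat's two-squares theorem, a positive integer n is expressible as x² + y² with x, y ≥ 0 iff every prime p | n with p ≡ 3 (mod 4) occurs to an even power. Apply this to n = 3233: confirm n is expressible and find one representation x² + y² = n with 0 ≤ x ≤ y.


Step 1: Factor n = 3233 = 53 · 61.
Step 2: Check the mod-4 condition on each prime factor: 53 ≡ 1 (mod 4), exponent 1; 61 ≡ 1 (mod 4), exponent 1.
All primes ≡ 3 (mod 4) appear to even exponent (or don't appear), so by the two-squares theorem n IS expressible as a sum of two squares.
Step 3: Build a representation. Here n = 53 · 61 is a product of primes ≡ 1 (mod 4). Each prime p ≡ 1 (mod 4) is itself a sum of two squares; find a² by testing p − a² for a perfect square:
  53: 53 − 1² = 52, 53 − 2² = 49 = 7² ⇒ 53 = 2² + 7².
  61: 61 − 1² = 60, 61 − 2² = 57, 61 − 3² = 52, 61 − 4² = 45, 61 − 5² = 36 = 6² ⇒ 61 = 5² + 6².
  Combine using the Brahmagupta–Fibonacci identity (a² + b²)(c² + d²) = (ac − bd)² + (ad + bc)² = (ac + bd)² + (ad − bc)²:
  53 · 61 = 3233: from (2² + 7²)(5² + 6²), take (2·5 − 7·6, 2·6 + 7·5) = (10 − 42, 12 + 35) = (-32, 47); dropping signs (only squares matter) gives (32, 47); check 32² + 47² = 1024 + 2209 = 3233 ✓.
Step 4: Order so x ≤ y and verify: 32² + 47² = 1024 + 2209 = 3233 = n. ✓

n = 3233 = 32² + 47² (one valid representation with x ≤ y).


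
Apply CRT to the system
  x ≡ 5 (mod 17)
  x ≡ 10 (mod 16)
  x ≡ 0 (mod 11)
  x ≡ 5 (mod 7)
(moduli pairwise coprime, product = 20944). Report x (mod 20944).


Product of moduli M = 17 · 16 · 11 · 7 = 20944.
Merge one congruence at a time:
  Start: x ≡ 5 (mod 17).
  Combine with x ≡ 10 (mod 16); new modulus lcm = 272.
    Write x = 5 + 17·t and substitute into x ≡ 10 (mod 16): 17·t ≡ 10 − 5 = 5 (mod 16).
    Reduce coefficients mod 16: 1·t ≡ 5 (mod 16).
    So t ≡ 5 (mod 16).
    Then x = 5 + 17·5 = 90, valid modulo lcm(17, 16) = 272: x ≡ 90 (mod 272).
  Combine with x ≡ 0 (mod 11); new modulus lcm = 2992.
    Write x = 90 + 272·t and substitute into x ≡ 0 (mod 11): 272·t ≡ 0 − 90 = -90 (mod 11).
    Reduce coefficients mod 11: 8·t ≡ 9 (mod 11).
    The inverse of 8 mod 11 is 7 (since 8·7 = 56 = 5·11 + 1), so t ≡ 7·9 = 63 ≡ 8 (mod 11).
    Then x = 90 + 272·8 = 2266, valid modulo lcm(272, 11) = 2992: x ≡ 2266 (mod 2992).
  Combine with x ≡ 5 (mod 7); new modulus lcm = 20944.
    Write x = 2266 + 2992·t and substitute into x ≡ 5 (mod 7): 2992·t ≡ 5 − 2266 = -2261 (mod 7).
    Reduce coefficients mod 7: 3·t ≡ 0 (mod 7).
    The inverse of 3 mod 7 is 5 (since 3·5 = 15 = 2·7 + 1), so t ≡ 5·0 = 0 ≡ 0 (mod 7).
    Then x = 2266 + 2992·0 = 2266, valid modulo lcm(2992, 7) = 20944: x ≡ 2266 (mod 20944).
Verify against each original: 2266 mod 17 = 5, 2266 mod 16 = 10, 2266 mod 11 = 0, 2266 mod 7 = 5.

x ≡ 2266 (mod 20944).


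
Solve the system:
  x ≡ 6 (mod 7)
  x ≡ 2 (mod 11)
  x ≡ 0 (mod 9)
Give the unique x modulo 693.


Moduli 7, 11, 9 are pairwise coprime; by CRT there is a unique solution modulo M = 7 · 11 · 9 = 693.
Solve pairwise, accumulating the modulus:
  Start with x ≡ 6 (mod 7).
  Combine with x ≡ 2 (mod 11): since gcd(7, 11) = 1, we get a unique residue mod 77.
    Write x = 6 + 7·t and substitute into x ≡ 2 (mod 11): 7·t ≡ 2 − 6 = -4 (mod 11).
    Reduce coefficients mod 11: 7·t ≡ 7 (mod 11).
    The inverse of 7 mod 11 is 8 (since 7·8 = 56 = 5·11 + 1), so t ≡ 8·7 = 56 ≡ 1 (mod 11).
    Then x = 6 + 7·1 = 13, valid modulo lcm(7, 11) = 77: x ≡ 13 (mod 77).
  Combine with x ≡ 0 (mod 9): since gcd(77, 9) = 1, we get a unique residue mod 693.
    Write x = 13 + 77·t and substitute into x ≡ 0 (mod 9): 77·t ≡ 0 − 13 = -13 (mod 9).
    Reduce coefficients mod 9: 5·t ≡ 5 (mod 9).
    The inverse of 5 mod 9 is 2 (since 5·2 = 10 = 1·9 + 1), so t ≡ 2·5 = 10 ≡ 1 (mod 9).
    Then x = 13 + 77·1 = 90, valid modulo lcm(77, 9) = 693: x ≡ 90 (mod 693).
Verify: 90 mod 7 = 6 ✓, 90 mod 11 = 2 ✓, 90 mod 9 = 0 ✓.

x ≡ 90 (mod 693).


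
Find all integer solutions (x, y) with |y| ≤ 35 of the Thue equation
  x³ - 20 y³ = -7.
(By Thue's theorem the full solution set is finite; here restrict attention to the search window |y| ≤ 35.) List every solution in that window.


The equation is x³ - 20y³ = -7. For fixed y, x³ = 20·y³ − 7, so a solution requires the RHS to be a perfect cube.
Strategy: iterate y from -35 to 35, compute RHS = 20·y³ − 7, and check whether it is a (positive or negative) perfect cube.
Check small values of y:
  y = 0: RHS = -7 is not a perfect cube.
  y = 1: RHS = 13 is not a perfect cube.
  y = -1: RHS = -27 = (-3)³ ⇒ x = -3 works.
  y = 2: RHS = 153 is not a perfect cube.
  y = -2: RHS = -167 is not a perfect cube.
  y = 3: RHS = 533 is not a perfect cube.
  y = -3: RHS = -547 is not a perfect cube.
Continuing the search up to |y| = 35 finds no further solutions beyond those listed.
Collected solutions: (-3, -1).

Solutions (with |y| ≤ 35): (-3, -1).


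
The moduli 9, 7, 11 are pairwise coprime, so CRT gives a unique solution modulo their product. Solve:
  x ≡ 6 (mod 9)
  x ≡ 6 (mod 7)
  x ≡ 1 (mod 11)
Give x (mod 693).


Moduli 9, 7, 11 are pairwise coprime; by CRT there is a unique solution modulo M = 9 · 7 · 11 = 693.
Solve pairwise, accumulating the modulus:
  Start with x ≡ 6 (mod 9).
  Combine with x ≡ 6 (mod 7): since gcd(9, 7) = 1, we get a unique residue mod 63.
    Write x = 6 + 9·t and substitute into x ≡ 6 (mod 7): 9·t ≡ 6 − 6 = 0 (mod 7).
    Reduce coefficients mod 7: 2·t ≡ 0 (mod 7).
    The inverse of 2 mod 7 is 4 (since 2·4 = 8 = 1·7 + 1), so t ≡ 4·0 = 0 ≡ 0 (mod 7).
    Then x = 6 + 9·0 = 6, valid modulo lcm(9, 7) = 63: x ≡ 6 (mod 63).
  Combine with x ≡ 1 (mod 11): since gcd(63, 11) = 1, we get a unique residue mod 693.
    Write x = 6 + 63·t and substitute into x ≡ 1 (mod 11): 63·t ≡ 1 − 6 = -5 (mod 11).
    Reduce coefficients mod 11: 8·t ≡ 6 (mod 11).
    The inverse of 8 mod 11 is 7 (since 8·7 = 56 = 5·11 + 1), so t ≡ 7·6 = 42 ≡ 9 (mod 11).
    Then x = 6 + 63·9 = 573, valid modulo lcm(63, 11) = 693: x ≡ 573 (mod 693).
Verify: 573 mod 9 = 6 ✓, 573 mod 7 = 6 ✓, 573 mod 11 = 1 ✓.

x ≡ 573 (mod 693).


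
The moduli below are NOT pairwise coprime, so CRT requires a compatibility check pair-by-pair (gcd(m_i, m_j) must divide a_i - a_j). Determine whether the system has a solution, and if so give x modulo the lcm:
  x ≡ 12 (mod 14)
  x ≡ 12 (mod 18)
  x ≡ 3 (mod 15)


Moduli 14, 18, 15 are not pairwise coprime, so CRT works modulo lcm(m_i) when all pairwise compatibility conditions hold.
Pairwise compatibility: gcd(m_i, m_j) must divide a_i - a_j for every pair.
Merge one congruence at a time:
  Start: x ≡ 12 (mod 14).
  Combine with x ≡ 12 (mod 18): gcd(14, 18) = 2; 12 - 12 = 0, which IS divisible by 2, so compatible.
    Write x = 12 + 14·t and substitute into x ≡ 12 (mod 18): 14·t ≡ 12 − 12 = 0 (mod 18).
    Divide the congruence (and modulus) by g = 2: 7·t ≡ 0 (mod 9).
    The inverse of 7 mod 9 is 4 (since 7·4 = 28 = 3·9 + 1), so t ≡ 4·0 = 0 ≡ 0 (mod 9).
    Then x = 12 + 14·0 = 12, valid modulo lcm(14, 18) = 126: x ≡ 12 (mod 126).
  Combine with x ≡ 3 (mod 15): gcd(126, 15) = 3; 3 - 12 = -9, which IS divisible by 3, so compatible.
    Write x = 12 + 126·t and substitute into x ≡ 3 (mod 15): 126·t ≡ 3 − 12 = -9 (mod 15).
    Divide the congruence (and modulus) by g = 3: 42·t ≡ -3 (mod 5).
    Reduce coefficients mod 5: 2·t ≡ 2 (mod 5).
    The inverse of 2 mod 5 is 3 (since 2·3 = 6 = 1·5 + 1), so t ≡ 3·2 = 6 ≡ 1 (mod 5).
    Then x = 12 + 126·1 = 138, valid modulo lcm(126, 15) = 630: x ≡ 138 (mod 630).
Verify: 138 mod 14 = 12, 138 mod 18 = 12, 138 mod 15 = 3.

x ≡ 138 (mod 630).


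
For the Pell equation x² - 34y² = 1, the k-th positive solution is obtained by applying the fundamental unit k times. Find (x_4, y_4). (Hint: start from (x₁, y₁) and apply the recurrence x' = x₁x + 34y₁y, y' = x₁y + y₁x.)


Step 1: Find the fundamental solution (x₁, y₁) of x² - 34y² = 1.
  Expand √34 as a continued fraction. a₀ = ⌊√34⌋ = 5; iterate m_{k+1} = d_k·a_k − m_k, d_{k+1} = (34 − m_{k+1}²)/d_k, a_{k+1} = ⌊(a₀ + m_{k+1})/d_{k+1}⌋ (starting m₀ = 0, d₀ = 1), with convergents p_k = a_k·p_{k-1} + p_{k-2}, q_k = a_k·q_{k-1} + q_{k-2} (p₋₁ = 1, q₋₁ = 0):
  k = 0: a₀ = 5; p₀/q₀ = 5/1; p₀² − 34·q₀² = 25 − 34 = -9.
  k = 1: m = 5, d = 9, a = ⌊(5 + 5)/9⌋ = 1; p/q = (1·5 + 1)/(1·1 + 0) = 6/1; p² − 34·q² = 36 − 34 = 2.
  k = 2: m = 4, d = 2, a = ⌊(5 + 4)/2⌋ = 4; p/q = (4·6 + 5)/(4·1 + 1) = 29/5; p² − 34·q² = 841 − 850 = -9.
  k = 3: m = 4, d = 9, a = ⌊(5 + 4)/9⌋ = 1; p/q = (1·29 + 6)/(1·5 + 1) = 35/6; p² − 34·q² = 1225 − 1224 = 1.
  The first convergent with p² − 34·q² = 1 gives the fundamental solution (x₁, y₁) = (35, 6).
Step 2: Apply the recurrence (x_{n+1}, y_{n+1}) = (x₁x_n + 34y₁y_n, x₁y_n + y₁x_n) repeatedly.
  From (x_1, y_1) = (35, 6): x_2 = 35·35 + 34·6·6 = 2449; y_2 = 35·6 + 6·35 = 420.
  From (x_2, y_2) = (2449, 420): x_3 = 35·2449 + 34·6·420 = 171395; y_3 = 35·420 + 6·2449 = 29394.
  From (x_3, y_3) = (171395, 29394): x_4 = 35·171395 + 34·6·29394 = 11995201; y_4 = 35·29394 + 6·171395 = 2057160.
Step 3: Verify x_4² - 34·y_4² = 143884847030401 - 143884847030400 = 1 (should be 1). ✓

(x_1, y_1) = (35, 6); (x_4, y_4) = (11995201, 2057160).


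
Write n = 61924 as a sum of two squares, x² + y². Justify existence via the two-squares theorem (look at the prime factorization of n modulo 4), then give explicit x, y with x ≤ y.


Step 1: Factor n = 61924 = 2^2 · 113 · 137.
Step 2: Check the mod-4 condition on each prime factor: 2 = 2 (special); 113 ≡ 1 (mod 4), exponent 1; 137 ≡ 1 (mod 4), exponent 1.
All primes ≡ 3 (mod 4) appear to even exponent (or don't appear), so by the two-squares theorem n IS expressible as a sum of two squares.
Step 3: Build a representation. Group n = k² · m with k = 2 and m = 113 · 137 = 15481 (a product of primes ≡ 1 (mod 4)); a representation of m scales to one of n via (k·x)² + (k·y)² = k²(x² + y²). Each prime p ≡ 1 (mod 4) is itself a sum of two squares; find a² by testing p − a² for a perfect square:
  113: 113 − 1² = 112, 113 − 2² = 109, 113 − 3² = 104, 113 − 4² = 97, 113 − 5² = 88, 113 − 6² = 77, 113 − 7² = 64 = 8² ⇒ 113 = 7² + 8².
  137: 137 − 1² = 136, 137 − 2² = 133, 137 − 3² = 128, 137 − 4² = 121 = 11² ⇒ 137 = 4² + 11².
  Combine using the Brahmagupta–Fibonacci identity (a² + b²)(c² + d²) = (ac − bd)² + (ad + bc)² = (ac + bd)² + (ad − bc)²:
  113 · 137 = 15481: from (7² + 8²)(4² + 11²), take (7·4 − 8·11, 7·11 + 8·4) = (28 − 88, 77 + 32) = (-60, 109); dropping signs (only squares matter) gives (60, 109); check 60² + 109² = 3600 + 11881 = 15481 ✓.
  Scale by k = 2: (2·60, 2·109) = (120, 218).
Step 4: Order so x ≤ y and verify: 120² + 218² = 14400 + 47524 = 61924 = n. ✓

n = 61924 = 120² + 218² (one valid representation with x ≤ y).


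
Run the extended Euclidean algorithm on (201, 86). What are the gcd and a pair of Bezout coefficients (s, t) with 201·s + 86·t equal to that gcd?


Euclidean algorithm on (201, 86) — divide until remainder is 0:
  201 = 2 · 86 + 29
  86 = 2 · 29 + 28
  29 = 1 · 28 + 1
  28 = 28 · 1 + 0
gcd(201, 86) = 1.
Track Bezout coefficients alongside the remainders: start with r₀ = 201 = a·1 + b·0 (s = 1, t = 0) and r₁ = 86 = a·0 + b·1 (s = 0, t = 1); each new remainder r_{k+1} = r_{k-1} − q_k·r_k inherits s_{k+1} = s_{k-1} − q_k·s_k, t_{k+1} = t_{k-1} − q_k·t_k, so r_k = a·s_k + b·t_k at every step:
  q = 2: r = 29, s = 1 − 2·0 = 1, t = 0 − 2·1 = -2  (check: 201·1 + 86·(-2) = 29)
  q = 2: r = 28, s = 0 − 2·1 = -2, t = 1 − 2·(-2) = 5  (check: 201·(-2) + 86·5 = 28)
  q = 1: r = 1, s = 1 − 1·(-2) = 3, t = -2 − 1·5 = -7  (check: 201·3 + 86·(-7) = 1)
The row with r = 1 (the gcd) gives the Bezout coefficients s = 3, t = -7.
Result: 201 · (3) + 86 · (-7) = 1.

gcd(201, 86) = 1; s = 3, t = -7 (check: 201·3 + 86·(-7) = 1).


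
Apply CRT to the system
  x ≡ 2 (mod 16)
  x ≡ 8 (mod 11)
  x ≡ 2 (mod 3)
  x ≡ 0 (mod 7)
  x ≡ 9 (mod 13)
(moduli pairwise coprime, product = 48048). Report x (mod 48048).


Product of moduli M = 16 · 11 · 3 · 7 · 13 = 48048.
Merge one congruence at a time:
  Start: x ≡ 2 (mod 16).
  Combine with x ≡ 8 (mod 11); new modulus lcm = 176.
    Write x = 2 + 16·t and substitute into x ≡ 8 (mod 11): 16·t ≡ 8 − 2 = 6 (mod 11).
    Reduce coefficients mod 11: 5·t ≡ 6 (mod 11).
    The inverse of 5 mod 11 is 9 (since 5·9 = 45 = 4·11 + 1), so t ≡ 9·6 = 54 ≡ 10 (mod 11).
    Then x = 2 + 16·10 = 162, valid modulo lcm(16, 11) = 176: x ≡ 162 (mod 176).
  Combine with x ≡ 2 (mod 3); new modulus lcm = 528.
    Write x = 162 + 176·t and substitute into x ≡ 2 (mod 3): 176·t ≡ 2 − 162 = -160 (mod 3).
    Reduce coefficients mod 3: 2·t ≡ 2 (mod 3).
    The inverse of 2 mod 3 is 2 (since 2·2 = 4 = 1·3 + 1), so t ≡ 2·2 = 4 ≡ 1 (mod 3).
    Then x = 162 + 176·1 = 338, valid modulo lcm(176, 3) = 528: x ≡ 338 (mod 528).
  Combine with x ≡ 0 (mod 7); new modulus lcm = 3696.
    Write x = 338 + 528·t and substitute into x ≡ 0 (mod 7): 528·t ≡ 0 − 338 = -338 (mod 7).
    Reduce coefficients mod 7: 3·t ≡ 5 (mod 7).
    The inverse of 3 mod 7 is 5 (since 3·5 = 15 = 2·7 + 1), so t ≡ 5·5 = 25 ≡ 4 (mod 7).
    Then x = 338 + 528·4 = 2450, valid modulo lcm(528, 7) = 3696: x ≡ 2450 (mod 3696).
  Combine with x ≡ 9 (mod 13); new modulus lcm = 48048.
    Write x = 2450 + 3696·t and substitute into x ≡ 9 (mod 13): 3696·t ≡ 9 − 2450 = -2441 (mod 13).
    Reduce coefficients mod 13: 4·t ≡ 3 (mod 13).
    The inverse of 4 mod 13 is 10 (since 4·10 = 40 = 3·13 + 1), so t ≡ 10·3 = 30 ≡ 4 (mod 13).
    Then x = 2450 + 3696·4 = 17234, valid modulo lcm(3696, 13) = 48048: x ≡ 17234 (mod 48048).
Verify against each original: 17234 mod 16 = 2, 17234 mod 11 = 8, 17234 mod 3 = 2, 17234 mod 7 = 0, 17234 mod 13 = 9.

x ≡ 17234 (mod 48048).
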